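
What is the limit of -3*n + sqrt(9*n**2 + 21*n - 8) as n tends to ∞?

An ∞ − ∞ form. Rationalising with the conjugate, the difference becomes (21n - 8) / (√(9*n^2 + 21*n - 8) + 3n).
For large n the denominator behaves like 2·3n, so the quotient tends to 21/6 = 7/2.

7/2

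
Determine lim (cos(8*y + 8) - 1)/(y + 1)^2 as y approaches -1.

Direct substitution gives 0/0.
Apply L'Hôpital: lim (-8*sin(8*y + 8))/(2*y + 2), still 0/0.
After 2 applications of L'Hôpital's rule the quotient is (-64*cos(8*y + 8))/(2); substituting y = -1 gives -32.

-32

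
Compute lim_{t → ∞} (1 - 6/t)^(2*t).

e^(-12)

The base → 1 and the exponent → ∞: a 1^∞ form.
Take logarithms: (2t)·ln(1 - 6/t). Since ln(1+u) ~ u for small u, this behaves like (2t)·(-6/t) → -12.
So the limit is e^(-12).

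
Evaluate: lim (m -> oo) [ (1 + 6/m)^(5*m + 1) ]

e^(30)

Write it as [(1 + 6/m)^m]^(5) · (1 + 6/m)^(1). The bracketed term tends to e^(6) and the second factor to 1, so the limit is e^(30).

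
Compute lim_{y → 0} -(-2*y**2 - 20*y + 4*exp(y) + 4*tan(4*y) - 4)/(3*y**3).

Substitution gives 0/0; apply L'Hôpital's rule 3 times.
After differentiating numerator and denominator 3 times the quotient is (4*e^(y) + 1536*tan(4*y)^4 + 2048*tan(4*y)^2 + 512)/(-18); at y = 0 this is -86/3.

-86/3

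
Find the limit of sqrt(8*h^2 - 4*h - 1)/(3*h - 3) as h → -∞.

-2*√(2)/3

For large |h|, √(8*h^2 - 4*h - 1) ≈ √8·|h| and the denominator ≈ 3h.
Since h → −∞, |h| = −h, giving −√8/(3) = -2*√(2)/3.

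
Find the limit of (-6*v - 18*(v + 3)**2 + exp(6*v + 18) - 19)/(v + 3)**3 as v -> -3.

36

Direct substitution gives 0/0.
Apply L'Hôpital: lim (-36*v + 6*e^(6*v + 18) - 114)/(3*(v + 3)^2), still 0/0.
Apply L'Hôpital: lim (36*e^(6*v + 18) - 36)/(6*v + 18), still 0/0.
After 3 applications of L'Hôpital's rule the quotient is (216*e^(6*v + 18))/(6); substituting v = -3 gives 36.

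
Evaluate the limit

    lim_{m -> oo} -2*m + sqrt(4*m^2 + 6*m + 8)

This has the form ∞ − ∞. Multiply and divide by the conjugate √(4*m^2 + 6*m + 8) + 2m.
That gives (6m + 8) / (√(4*m^2 + 6*m + 8) + 2m).
Divide numerator and denominator by m: the limit is 6/(2·2) = 3/2.

3/2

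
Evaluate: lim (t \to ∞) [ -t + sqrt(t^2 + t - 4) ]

1/2

An ∞ − ∞ form. Rationalising with the conjugate, the difference becomes (t - 4) / (√(t^2 + t - 4) + t).
For large t the denominator behaves like 2·t, so the quotient tends to 1/2 = 1/2.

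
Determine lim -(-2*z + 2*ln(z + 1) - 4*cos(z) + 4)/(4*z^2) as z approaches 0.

-1/4

Substitution gives 0/0; apply L'Hôpital's rule 2 times.
After differentiating numerator and denominator 2 times the quotient is (4*cos(z) - 2/(z + 1)^2)/(-8); at z = 0 this is -1/4.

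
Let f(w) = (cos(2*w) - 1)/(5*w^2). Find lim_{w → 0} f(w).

Direct substitution gives 0/0.
Apply L'Hôpital: lim (-2*sin(2*w))/(10*w), still 0/0.
After 2 applications of L'Hôpital's rule the quotient is (-4*cos(2*w))/(10); substituting w = 0 gives -2/5.

-2/5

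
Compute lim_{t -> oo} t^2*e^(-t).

0

Write as t^2/e^{1t}, an ∞/∞ form.
Exponential growth dominates any polynomial, so repeated L'Hôpital (or the standard result) gives 0.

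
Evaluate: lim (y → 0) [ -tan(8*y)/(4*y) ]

Substitution gives 0/0.
Since tan(u)/u → 1 as u → 0, tan(8y)/(8y) → 1 and the limit is 8/(-4) = -2.

-2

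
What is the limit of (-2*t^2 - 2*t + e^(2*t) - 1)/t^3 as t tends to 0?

4/3

Direct substitution gives 0/0.
Apply L'Hôpital: lim (-4*t + 2*e^(2*t) - 2)/(3*t^2), still 0/0.
Apply L'Hôpital: lim (4*e^(2*t) - 4)/(6*t), still 0/0.
After 3 applications of L'Hôpital's rule the quotient is (8*e^(2*t))/(6); substituting t = 0 gives 4/3.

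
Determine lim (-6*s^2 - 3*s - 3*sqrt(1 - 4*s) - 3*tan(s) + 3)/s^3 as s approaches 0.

Substitution gives 0/0 (the numerator vanishes to order 3).
Expand each term to order s^3: the coefficient of s^3 in -3·tan(s) is -1 and in -3·√(1 - 4s) is 12.
Lower-order terms cancel with the polynomial part, so the numerator is (11)·s^3 + o(s^3), and the limit is (11)/(1) = 11.

11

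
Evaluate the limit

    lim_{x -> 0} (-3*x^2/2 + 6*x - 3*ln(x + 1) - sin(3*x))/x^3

Substitution gives 0/0; apply L'Hôpital's rule 3 times.
After differentiating numerator and denominator 3 times the quotient is (27*cos(3*x) - 6/(x + 1)^3)/(6); at x = 0 this is 7/2.

7/2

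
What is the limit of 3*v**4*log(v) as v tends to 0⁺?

This is a 0·(−∞) form. Rewrite as 3·ln(v) / v^(−4) and apply L'Hôpital:
the derivative quotient is 3·(1/v) / (−4·v^(−5)) = (-3/4)·v^4 → 0.

0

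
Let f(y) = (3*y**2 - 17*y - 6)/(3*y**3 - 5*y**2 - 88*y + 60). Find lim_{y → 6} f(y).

19/176

Since y = 6 makes numerator and denominator zero, (y - 6) divides both.
Cancelling it gives (3*y + 1)/(3*y^2 + 13*y - 10); now plug in y = 6 to get 19/176.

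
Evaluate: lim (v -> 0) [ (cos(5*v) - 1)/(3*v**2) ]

Direct substitution gives 0/0.
Apply L'Hôpital: lim (-5*sin(5*v))/(6*v), still 0/0.
After 2 applications of L'Hôpital's rule the quotient is (-25*cos(5*v))/(6); substituting v = 0 gives -25/6.

-25/6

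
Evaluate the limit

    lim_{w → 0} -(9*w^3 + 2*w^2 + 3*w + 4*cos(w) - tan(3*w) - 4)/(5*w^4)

Substitution gives 0/0; apply L'Hôpital's rule 4 times.
After differentiating numerator and denominator 4 times the quotient is (4*cos(w) - 1944*tan(3*w)^5 - 3240*tan(3*w)^3 - 1296*tan(3*w))/(-120); at w = 0 this is -1/30.

-1/30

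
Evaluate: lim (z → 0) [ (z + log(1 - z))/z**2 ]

-1/2

Direct substitution gives 0/0.
Apply L'Hôpital: lim (1 - 1/(1 - z))/(2*z), still 0/0.
After 2 applications of L'Hôpital's rule the quotient is (-1/(1 - z)^2)/(2); substituting z = 0 gives -1/2.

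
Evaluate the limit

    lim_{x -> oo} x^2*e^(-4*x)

Write as x^2/e^{4x}, an ∞/∞ form.
Exponential growth dominates any polynomial, so repeated L'Hôpital (or the standard result) gives 0.

0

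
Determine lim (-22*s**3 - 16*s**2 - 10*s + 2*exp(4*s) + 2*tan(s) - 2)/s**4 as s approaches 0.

64/3

Substitution gives 0/0 (the numerator vanishes to order 4).
Expand each term to order s^4: the coefficient of s^4 in 2·tan(s) is 0 and in 2·e^(4s) is 64/3.
Lower-order terms cancel with the polynomial part, so the numerator is (64/3)·s^4 + o(s^4), and the limit is (64/3)/(1) = 64/3.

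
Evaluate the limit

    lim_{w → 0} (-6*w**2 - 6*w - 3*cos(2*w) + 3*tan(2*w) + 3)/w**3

Substitution gives 0/0; apply L'Hôpital's rule 3 times.
After differentiating numerator and denominator 3 times the quotient is (-24*sin(2*w) + 144*tan(2*w)^4 + 192*tan(2*w)^2 + 48)/(6); at w = 0 this is 8.

8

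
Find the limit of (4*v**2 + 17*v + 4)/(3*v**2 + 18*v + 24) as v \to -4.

5/2

Direct substitution gives 0/0, so factor. Both numerator and denominator have (v + 4) as a factor.
After cancelling, the expression reduces to (4*v + 1)/(3*v + 6).
Substituting v = -4 gives 5/2.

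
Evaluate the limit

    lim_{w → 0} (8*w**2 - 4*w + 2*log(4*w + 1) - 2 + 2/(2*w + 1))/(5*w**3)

Substitution gives 0/0 (the numerator vanishes to order 3).
Expand each term to order w^3: the coefficient of w^3 in 2·1/(1 + 2w) is -16 and in 2·ln(1 + 4w) is 128/3.
Lower-order terms cancel with the polynomial part, so the numerator is (80/3)·w^3 + o(w^3), and the limit is (80/3)/(5) = 16/3.

16/3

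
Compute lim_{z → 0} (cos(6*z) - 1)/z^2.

Direct substitution gives 0/0.
Apply L'Hôpital: lim (-6*sin(6*z))/(2*z), still 0/0.
After 2 applications of L'Hôpital's rule the quotient is (-36*cos(6*z))/(2); substituting z = 0 gives -18.

-18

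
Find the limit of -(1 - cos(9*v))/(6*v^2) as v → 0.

-27/4

Substitution gives 0/0.
Use (1 − cos u)/u² → 1/2 with u = 9v: the limit is 9²/(2·(-6)) = -27/4.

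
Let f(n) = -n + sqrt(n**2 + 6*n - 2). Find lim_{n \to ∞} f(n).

3

This has the form ∞ − ∞. Multiply and divide by the conjugate √(n^2 + 6*n - 2) + n.
That gives (6n - 2) / (√(n^2 + 6*n - 2) + n).
Divide numerator and denominator by n: the limit is 6/(2·1) = 3.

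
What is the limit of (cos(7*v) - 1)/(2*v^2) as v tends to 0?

Direct substitution gives 0/0.
Apply L'Hôpital: lim (-7*sin(7*v))/(4*v), still 0/0.
After 2 applications of L'Hôpital's rule the quotient is (-49*cos(7*v))/(4); substituting v = 0 gives -49/4.

-49/4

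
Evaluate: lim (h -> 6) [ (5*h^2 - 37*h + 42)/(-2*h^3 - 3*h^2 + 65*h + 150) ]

-23/187

Since h = 6 makes numerator and denominator zero, (h - 6) divides both.
Cancelling it gives (5*h - 7)/(-2*h^2 - 15*h - 25); now plug in h = 6 to get -23/187.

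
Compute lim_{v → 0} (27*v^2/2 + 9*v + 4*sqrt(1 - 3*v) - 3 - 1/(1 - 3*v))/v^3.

Substitution gives 0/0; apply L'Hôpital's rule 3 times.
After differentiating numerator and denominator 3 times the quotient is (-162/(3*v - 1)^4 - 81*(3*v - 1)^4/(2*(1 - 3*v)^(13/2)))/(6); at v = 0 this is -135/4.

-135/4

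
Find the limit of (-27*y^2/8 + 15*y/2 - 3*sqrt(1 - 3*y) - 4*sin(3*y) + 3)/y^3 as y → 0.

369/16

Substitution gives 0/0 (the numerator vanishes to order 3).
Expand each term to order y^3: the coefficient of y^3 in -3·√(1 - 3y) is 81/16 and in -4·sin(3y) is 18.
Lower-order terms cancel with the polynomial part, so the numerator is (369/16)·y^3 + o(y^3), and the limit is (369/16)/(1) = 369/16.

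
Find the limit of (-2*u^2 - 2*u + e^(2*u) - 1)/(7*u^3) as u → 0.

4/21

Direct substitution gives 0/0.
Apply L'Hôpital: lim (-4*u + 2*e^(2*u) - 2)/(21*u^2), still 0/0.
Apply L'Hôpital: lim (4*e^(2*u) - 4)/(42*u), still 0/0.
After 3 applications of L'Hôpital's rule the quotient is (8*e^(2*u))/(42); substituting u = 0 gives 4/21.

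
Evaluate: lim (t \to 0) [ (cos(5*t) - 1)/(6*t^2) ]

Direct substitution gives 0/0.
Apply L'Hôpital: lim (-5*sin(5*t))/(12*t), still 0/0.
After 2 applications of L'Hôpital's rule the quotient is (-25*cos(5*t))/(12); substituting t = 0 gives -25/12.

-25/12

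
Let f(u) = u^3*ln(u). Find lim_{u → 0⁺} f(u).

This is a 0·(−∞) form. Rewrite as 1·ln(u) / u^(−3) and apply L'Hôpital:
the derivative quotient is 1·(1/u) / (−3·u^(−4)) = (-1/3)·u^3 → 0.

0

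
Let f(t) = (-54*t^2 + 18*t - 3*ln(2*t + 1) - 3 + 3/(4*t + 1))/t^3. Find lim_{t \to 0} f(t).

Substitution gives 0/0; apply L'Hôpital's rule 3 times.
After differentiating numerator and denominator 3 times the quotient is (-1152/(4*t + 1)^4 - 48/(2*t + 1)^3)/(6); at t = 0 this is -200.

-200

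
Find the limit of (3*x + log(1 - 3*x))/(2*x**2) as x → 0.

Direct substitution gives 0/0.
Apply L'Hôpital: lim (3 - 3/(1 - 3*x))/(4*x), still 0/0.
After 2 applications of L'Hôpital's rule the quotient is (-9/(1 - 3*x)^2)/(4); substituting x = 0 gives -9/4.

-9/4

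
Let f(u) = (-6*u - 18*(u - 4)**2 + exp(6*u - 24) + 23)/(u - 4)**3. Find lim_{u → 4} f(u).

Direct substitution gives 0/0.
Apply L'Hôpital: lim (-36*u + 6*e^(6*u - 24) + 138)/(3*(u - 4)^2), still 0/0.
Apply L'Hôpital: lim (36*e^(6*u - 24) - 36)/(6*u - 24), still 0/0.
After 3 applications of L'Hôpital's rule the quotient is (216*e^(6*u - 24))/(6); substituting u = 4 gives 36.

36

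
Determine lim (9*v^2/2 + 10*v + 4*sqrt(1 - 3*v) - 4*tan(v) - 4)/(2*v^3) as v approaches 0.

Substitution gives 0/0; apply L'Hôpital's rule 3 times.
After differentiating numerator and denominator 3 times the quotient is (16/cos(v)^2 - 24/cos(v)^4 - 81/(2*(1 - 3*v)^(5/2)))/(12); at v = 0 this is -97/24.

-97/24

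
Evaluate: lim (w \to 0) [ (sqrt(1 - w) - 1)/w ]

Substitution gives 0/0. Multiply numerator and denominator by the conjugate √(1 - w) + √1.
The numerator becomes (1 - w) − 1 = -w, so the expression simplifies to -1/(√(1 - w) + √1).
Letting w → 0 gives -1/(2√1) = -1/2.

-1/2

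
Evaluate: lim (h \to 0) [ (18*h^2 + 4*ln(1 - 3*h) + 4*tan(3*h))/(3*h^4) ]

-27

Substitution gives 0/0; apply L'Hôpital's rule 4 times.
After differentiating numerator and denominator 4 times the quotient is (7776*tan(3*h)^3/cos(3*h)^2 + 5184*tan(3*h)/cos(3*h)^2 - 1944/(3*h - 1)^4)/(72); at h = 0 this is -27.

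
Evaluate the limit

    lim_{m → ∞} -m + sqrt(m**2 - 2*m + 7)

An ∞ − ∞ form. Rationalising with the conjugate, the difference becomes (-2m + 7) / (√(m^2 - 2*m + 7) + m).
For large m the denominator behaves like 2·m, so the quotient tends to -2/2 = -1.

-1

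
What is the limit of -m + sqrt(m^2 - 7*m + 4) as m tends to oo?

This has the form ∞ − ∞. Multiply and divide by the conjugate √(m^2 - 7*m + 4) + m.
That gives (-7m + 4) / (√(m^2 - 7*m + 4) + m).
Divide numerator and denominator by m: the limit is -7/(2·1) = -7/2.

-7/2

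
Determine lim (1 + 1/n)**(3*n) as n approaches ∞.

The base → 1 and the exponent → ∞: a 1^∞ form.
Take logarithms: (3n)·ln(1 + 1/n). Since ln(1+u) ~ u for small u, this behaves like (3n)·(1/n) → 3.
So the limit is e^(3).

e^(3)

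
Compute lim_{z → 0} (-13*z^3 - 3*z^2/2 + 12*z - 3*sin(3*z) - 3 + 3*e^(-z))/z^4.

1/8

Substitution gives 0/0 (the numerator vanishes to order 4).
Expand each term to order z^4: the coefficient of z^4 in 3·e^(-z) is 1/8 and in -3·sin(3z) is 0.
Lower-order terms cancel with the polynomial part, so the numerator is (1/8)·z^4 + o(z^4), and the limit is (1/8)/(1) = 1/8.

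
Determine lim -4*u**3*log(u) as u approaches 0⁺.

This is a 0·(−∞) form. Rewrite as -4·ln(u) / u^(−3) and apply L'Hôpital:
the derivative quotient is -4·(1/u) / (−3·u^(−4)) = (4/3)·u^3 → 0.

0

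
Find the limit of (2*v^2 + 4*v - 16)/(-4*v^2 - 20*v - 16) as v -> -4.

-1

Direct substitution gives 0/0, so factor. Both numerator and denominator have (v + 4) as a factor.
After cancelling, the expression reduces to (2*v - 4)/(-4*v - 4).
Substituting v = -4 gives -1.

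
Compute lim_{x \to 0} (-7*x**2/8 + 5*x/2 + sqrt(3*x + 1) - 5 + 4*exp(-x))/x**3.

49/48

Substitution gives 0/0 (the numerator vanishes to order 3).
Expand each term to order x^3: the coefficient of x^3 in √(1 + 3x) is 27/16 and in 4·e^(-x) is -2/3.
Lower-order terms cancel with the polynomial part, so the numerator is (49/48)·x^3 + o(x^3), and the limit is (49/48)/(1) = 49/48.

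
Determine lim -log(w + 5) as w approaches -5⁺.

As w → -5⁺, w + 5 → 0⁺ and ln(w + 5) → −∞.
Multiplying by -1 gives ∞.

∞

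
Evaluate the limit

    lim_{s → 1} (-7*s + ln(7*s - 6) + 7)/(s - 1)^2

Direct substitution gives 0/0.
Apply L'Hôpital: lim (-7 + 7/(7*s - 6))/(2*s - 2), still 0/0.
After 2 applications of L'Hôpital's rule the quotient is (-49/(7*s - 6)^2)/(2); substituting s = 1 gives -49/2.

-49/2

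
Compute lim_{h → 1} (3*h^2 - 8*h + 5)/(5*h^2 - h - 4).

-2/9

At h = 1 both the top and bottom vanish — a removable singularity. Factoring out (h - 1) from each leaves (3*h - 5)/(5*h + 4), which at h = 1 equals -2/9.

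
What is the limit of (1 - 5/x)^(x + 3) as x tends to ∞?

Write it as [(1 - 5/x)^x]^(1) · (1 - 5/x)^(3). The bracketed term tends to e^(-5) and the second factor to 1, so the limit is e^(-5).

e^(-5)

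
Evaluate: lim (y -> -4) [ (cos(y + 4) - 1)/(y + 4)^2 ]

-1/2

Direct substitution gives 0/0.
Apply L'Hôpital: lim (-sin(y + 4))/(2*y + 8), still 0/0.
After 2 applications of L'Hôpital's rule the quotient is (-cos(y + 4))/(2); substituting y = -4 gives -1/2.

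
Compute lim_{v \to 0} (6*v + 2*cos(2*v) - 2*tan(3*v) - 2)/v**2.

-4

Substitution gives 0/0; apply L'Hôpital's rule 2 times.
After differentiating numerator and denominator 2 times the quotient is (-36*sin(3*v)/cos(3*v)^3 - 8*cos(2*v))/(2); at v = 0 this is -4.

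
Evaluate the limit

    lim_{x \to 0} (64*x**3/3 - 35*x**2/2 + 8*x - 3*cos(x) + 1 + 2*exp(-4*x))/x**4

509/24

Substitution gives 0/0 (the numerator vanishes to order 4).
Expand each term to order x^4: the coefficient of x^4 in 2·e^(-4x) is 64/3 and in -3·cos(x) is -1/8.
Lower-order terms cancel with the polynomial part, so the numerator is (509/24)·x^4 + o(x^4), and the limit is (509/24)/(1) = 509/24.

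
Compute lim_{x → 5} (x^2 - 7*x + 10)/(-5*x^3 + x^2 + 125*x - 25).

-1/80

At x = 5 both the top and bottom vanish — a removable singularity. Factoring out (x - 5) from each leaves (x - 2)/(-5*x^2 - 24*x + 5), which at x = 5 equals -1/80.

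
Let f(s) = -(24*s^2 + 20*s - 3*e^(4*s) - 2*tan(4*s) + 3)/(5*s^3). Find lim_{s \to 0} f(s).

Substitution gives 0/0 (the numerator vanishes to order 3).
Expand each term to order s^3: the coefficient of s^3 in -3·e^(4s) is -32 and in -2·tan(4s) is -128/3.
Lower-order terms cancel with the polynomial part, so the numerator is (-224/3)·s^3 + o(s^3), and the limit is (-224/3)/(-5) = 224/15.

224/15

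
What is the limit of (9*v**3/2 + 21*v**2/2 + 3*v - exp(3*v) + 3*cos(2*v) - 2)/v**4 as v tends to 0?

Substitution gives 0/0; apply L'Hôpital's rule 4 times.
After differentiating numerator and denominator 4 times the quotient is (-81*e^(3*v) + 48*cos(2*v))/(24); at v = 0 this is -11/8.

-11/8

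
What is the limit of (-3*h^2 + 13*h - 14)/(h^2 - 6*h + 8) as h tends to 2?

At h = 2 both the top and bottom vanish — a removable singularity. Factoring out (h - 2) from each leaves (7 - 3*h)/(h - 4), which at h = 2 equals -1/2.

-1/2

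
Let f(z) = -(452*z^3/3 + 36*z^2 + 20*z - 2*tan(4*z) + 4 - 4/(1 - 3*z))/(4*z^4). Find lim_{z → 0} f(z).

81

Substitution gives 0/0 (the numerator vanishes to order 4).
Expand each term to order z^4: the coefficient of z^4 in -2·tan(4z) is 0 and in -4·1/(1 - 3z) is -324.
Lower-order terms cancel with the polynomial part, so the numerator is (-324)·z^4 + o(z^4), and the limit is (-324)/(-4) = 81.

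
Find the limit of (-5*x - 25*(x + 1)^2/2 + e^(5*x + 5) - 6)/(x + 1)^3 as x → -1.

125/6

Direct substitution gives 0/0.
Apply L'Hôpital: lim (-25*x + 5*e^(5*x + 5) - 30)/(3*(x + 1)^2), still 0/0.
Apply L'Hôpital: lim (25*e^(5*x + 5) - 25)/(6*x + 6), still 0/0.
After 3 applications of L'Hôpital's rule the quotient is (125*e^(5*x + 5))/(6); substituting x = -1 gives 125/6.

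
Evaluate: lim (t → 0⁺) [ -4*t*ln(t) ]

This is a 0·(−∞) form. Rewrite as -4·ln(t) / t^(−1) and apply L'Hôpital:
the derivative quotient is -4·(1/t) / (−1·t^(−2)) = (4/1)·t^1 → 0.

0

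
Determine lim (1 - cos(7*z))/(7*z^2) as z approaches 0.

Substitution gives 0/0.
Use (1 − cos u)/u² → 1/2 with u = 7z: the limit is 7²/(2·7) = 7/2.

7/2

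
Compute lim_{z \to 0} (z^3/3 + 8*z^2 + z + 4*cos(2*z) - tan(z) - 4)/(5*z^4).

Substitution gives 0/0 (the numerator vanishes to order 4).
Expand each term to order z^4: the coefficient of z^4 in 4·cos(2z) is 8/3 and in −tan(z) is 0.
Lower-order terms cancel with the polynomial part, so the numerator is (8/3)·z^4 + o(z^4), and the limit is (8/3)/(5) = 8/15.

8/15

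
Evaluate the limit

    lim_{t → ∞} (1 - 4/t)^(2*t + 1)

e^(-8)

The base → 1 and the exponent → ∞: a 1^∞ form.
Take logarithms: (2t + 1)·ln(1 - 4/t). Since ln(1+u) ~ u for small u, this behaves like (2t)·(-4/t) → -8.
So the limit is e^(-8).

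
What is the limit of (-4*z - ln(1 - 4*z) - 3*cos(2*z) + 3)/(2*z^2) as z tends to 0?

7

Substitution gives 0/0; apply L'Hôpital's rule 2 times.
After differentiating numerator and denominator 2 times the quotient is (12*cos(2*z) + 16/(4*z - 1)^2)/(4); at z = 0 this is 7.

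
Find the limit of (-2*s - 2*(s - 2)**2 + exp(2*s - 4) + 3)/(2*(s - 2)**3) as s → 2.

Direct substitution gives 0/0.
Apply L'Hôpital: lim (-4*s + 2*e^(2*s - 4) + 6)/(6*(s - 2)^2), still 0/0.
Apply L'Hôpital: lim (4*e^(2*s - 4) - 4)/(12*s - 24), still 0/0.
After 3 applications of L'Hôpital's rule the quotient is (8*e^(2*s - 4))/(12); substituting s = 2 gives 2/3.

2/3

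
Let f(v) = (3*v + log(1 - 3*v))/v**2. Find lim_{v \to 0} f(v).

-9/2

Direct substitution gives 0/0.
Apply L'Hôpital: lim (3 - 3/(1 - 3*v))/(2*v), still 0/0.
After 2 applications of L'Hôpital's rule the quotient is (-9/(1 - 3*v)^2)/(2); substituting v = 0 gives -9/2.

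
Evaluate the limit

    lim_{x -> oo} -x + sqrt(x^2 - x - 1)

-1/2

An ∞ − ∞ form. Rationalising with the conjugate, the difference becomes (-x - 1) / (√(x^2 - x - 1) + x).
For large x the denominator behaves like 2·x, so the quotient tends to -1/2 = -1/2.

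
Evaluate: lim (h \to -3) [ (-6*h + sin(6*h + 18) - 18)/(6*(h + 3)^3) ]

-6

Direct substitution gives 0/0.
Apply L'Hôpital: lim (6*cos(6*h + 18) - 6)/(18*(h + 3)^2), still 0/0.
Apply L'Hôpital: lim (-36*sin(6*h + 18))/(36*h + 108), still 0/0.
After 3 applications of L'Hôpital's rule the quotient is (-216*cos(6*h + 18))/(36); substituting h = -3 gives -6.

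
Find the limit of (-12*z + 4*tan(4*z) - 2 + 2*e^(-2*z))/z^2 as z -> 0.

Substitution gives 0/0; apply L'Hôpital's rule 2 times.
After differentiating numerator and denominator 2 times the quotient is (128*tan(4*z)/cos(4*z)^2 + 8*e^(-2*z))/(2); at z = 0 this is 4.

4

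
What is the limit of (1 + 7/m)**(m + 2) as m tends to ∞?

e^(7)

The base → 1 and the exponent → ∞: a 1^∞ form.
Take logarithms: (m + 2)·ln(1 + 7/m). Since ln(1+u) ~ u for small u, this behaves like (m)·(7/m) → 7.
So the limit is e^(7).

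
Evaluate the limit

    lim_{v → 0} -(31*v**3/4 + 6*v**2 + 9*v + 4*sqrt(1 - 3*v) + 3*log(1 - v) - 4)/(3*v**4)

Substitution gives 0/0; apply L'Hôpital's rule 4 times.
After differentiating numerator and denominator 4 times the quotient is (-18/(v - 1)^4 - 1215/(4*(1 - 3*v)^(7/2)))/(-72); at v = 0 this is 143/32.

143/32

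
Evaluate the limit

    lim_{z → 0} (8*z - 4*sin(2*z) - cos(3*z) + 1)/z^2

Substitution gives 0/0 (the numerator vanishes to order 2).
Expand each term to order z^2: the coefficient of z^2 in -4·sin(2z) is 0 and in −cos(3z) is 9/2.
Lower-order terms cancel with the polynomial part, so the numerator is (9/2)·z^2 + o(z^2), and the limit is (9/2)/(1) = 9/2.

9/2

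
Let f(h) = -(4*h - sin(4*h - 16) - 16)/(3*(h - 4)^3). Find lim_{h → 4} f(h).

-32/9

Direct substitution gives 0/0.
Apply L'Hôpital: lim (4 - 4*cos(4*h - 16))/(-9*(h - 4)^2), still 0/0.
Apply L'Hôpital: lim (16*sin(4*h - 16))/(72 - 18*h), still 0/0.
After 3 applications of L'Hôpital's rule the quotient is (64*cos(4*h - 16))/(-18); substituting h = 4 gives -32/9.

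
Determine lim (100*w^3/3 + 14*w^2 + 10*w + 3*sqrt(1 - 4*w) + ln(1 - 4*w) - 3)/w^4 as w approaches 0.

-94

Substitution gives 0/0; apply L'Hôpital's rule 4 times.
After differentiating numerator and denominator 4 times the quotient is (-1536/(4*w - 1)^4 - 720*(4*w - 1)^4/(1 - 4*w)^(15/2))/(24); at w = 0 this is -94.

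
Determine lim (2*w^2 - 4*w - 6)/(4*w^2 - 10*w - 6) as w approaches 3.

4/7

At w = 3 both the top and bottom vanish — a removable singularity. Factoring out (w - 3) from each leaves (2*w + 2)/(4*w + 2), which at w = 3 equals 4/7.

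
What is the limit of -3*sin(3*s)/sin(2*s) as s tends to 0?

Substitution gives 0/0.
Divide numerator and denominator by s: sin(3s)/s → 3 and sin(2s)/s → 2, so the limit is -3·3/2 = -9/2.

-9/2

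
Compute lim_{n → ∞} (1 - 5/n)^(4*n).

e^(-20)

Let L be the limit and take ln: ln L = lim (4n)·ln(1 - 5/n) = lim (4n)·(-5/n + O(1/n²)) = -20.
Hence L = e^(-20).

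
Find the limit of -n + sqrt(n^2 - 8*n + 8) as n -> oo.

-4

An ∞ − ∞ form. Rationalising with the conjugate, the difference becomes (-8n + 8) / (√(n^2 - 8*n + 8) + n).
For large n the denominator behaves like 2·n, so the quotient tends to -8/2 = -4.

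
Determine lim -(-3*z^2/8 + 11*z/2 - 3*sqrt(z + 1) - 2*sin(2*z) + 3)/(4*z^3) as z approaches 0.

Substitution gives 0/0; apply L'Hôpital's rule 3 times.
After differentiating numerator and denominator 3 times the quotient is (16*cos(2*z) - 9/(8*(z + 1)^(5/2)))/(-24); at z = 0 this is -119/192.

-119/192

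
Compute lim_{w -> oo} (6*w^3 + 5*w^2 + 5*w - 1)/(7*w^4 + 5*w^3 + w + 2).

0

The denominator has degree 4 and the numerator degree 3. Dividing numerator and denominator by w^4 sends every term to 0 except the leading denominator term, so the limit is 0.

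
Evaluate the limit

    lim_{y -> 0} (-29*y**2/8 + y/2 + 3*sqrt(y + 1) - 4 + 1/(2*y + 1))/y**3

-125/16

Substitution gives 0/0; apply L'Hôpital's rule 3 times.
After differentiating numerator and denominator 3 times the quotient is (-48/(2*y + 1)^4 + 9/(8*(y + 1)^(5/2)))/(6); at y = 0 this is -125/16.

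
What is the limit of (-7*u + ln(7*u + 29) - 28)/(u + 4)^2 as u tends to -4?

Direct substitution gives 0/0.
Apply L'Hôpital: lim (-7 + 7/(7*u + 29))/(2*u + 8), still 0/0.
After 2 applications of L'Hôpital's rule the quotient is (-49/(7*u + 29)^2)/(2); substituting u = -4 gives -49/2.

-49/2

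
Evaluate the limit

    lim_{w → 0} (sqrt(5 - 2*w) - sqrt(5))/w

-√(5)/5

A 0/0 form; rationalise with √(5 - 2w) + √5. This collapses the numerator to -2w, leaving -2/(√(5 - 2w) + √5) → -2/(2√5) = -√(5)/5.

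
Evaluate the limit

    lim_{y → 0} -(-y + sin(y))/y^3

1/6

Direct substitution gives 0/0.
Apply L'Hôpital: lim (cos(y) - 1)/(-3*y^2), still 0/0.
Apply L'Hôpital: lim (-sin(y))/(-6*y), still 0/0.
After 3 applications of L'Hôpital's rule the quotient is (-cos(y))/(-6); substituting y = 0 gives 1/6.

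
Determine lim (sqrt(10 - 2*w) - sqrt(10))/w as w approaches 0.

Substitution gives 0/0. Multiply numerator and denominator by the conjugate √(10 - 2w) + √10.
The numerator becomes (10 - 2w) − 10 = -2w, so the expression simplifies to -2/(√(10 - 2w) + √10).
Letting w → 0 gives -2/(2√10) = -√(10)/10.

-√(10)/10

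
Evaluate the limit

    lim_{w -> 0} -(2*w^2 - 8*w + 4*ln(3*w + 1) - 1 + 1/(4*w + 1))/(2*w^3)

Substitution gives 0/0; apply L'Hôpital's rule 3 times.
After differentiating numerator and denominator 3 times the quotient is (-384/(4*w + 1)^4 + 216/(3*w + 1)^3)/(-12); at w = 0 this is 14.

14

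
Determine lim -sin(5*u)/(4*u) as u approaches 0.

Substitution gives 0/0.
Write it as (5/(-4))·sin(5u)/(5u); since sin(θ)/θ → 1, the limit is -5/4.

-5/4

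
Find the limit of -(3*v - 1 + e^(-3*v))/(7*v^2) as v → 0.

-9/14

Direct substitution gives 0/0.
Apply L'Hôpital: lim (3 - 3*e^(-3*v))/(-14*v), still 0/0.
After 2 applications of L'Hôpital's rule the quotient is (9*e^(-3*v))/(-14); substituting v = 0 gives -9/14.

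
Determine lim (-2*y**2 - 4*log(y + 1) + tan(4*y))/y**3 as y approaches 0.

20

Substitution gives 0/0; apply L'Hôpital's rule 3 times.
After differentiating numerator and denominator 3 times the quotient is (8*(16*(y + 1)^3*(3*tan(4*y)^2 + 1)/cos(4*y)^2 - 1)/(y + 1)^3)/(6); at y = 0 this is 20.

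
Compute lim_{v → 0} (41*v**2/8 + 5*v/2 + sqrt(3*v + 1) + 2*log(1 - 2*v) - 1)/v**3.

-175/48

Substitution gives 0/0 (the numerator vanishes to order 3).
Expand each term to order v^3: the coefficient of v^3 in √(1 + 3v) is 27/16 and in 2·ln(1 - 2v) is -16/3.
Lower-order terms cancel with the polynomial part, so the numerator is (-175/48)·v^3 + o(v^3), and the limit is (-175/48)/(1) = -175/48.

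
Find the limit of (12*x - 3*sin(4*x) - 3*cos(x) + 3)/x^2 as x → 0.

Substitution gives 0/0; apply L'Hôpital's rule 2 times.
After differentiating numerator and denominator 2 times the quotient is (48*sin(4*x) + 3*cos(x))/(2); at x = 0 this is 3/2.

3/2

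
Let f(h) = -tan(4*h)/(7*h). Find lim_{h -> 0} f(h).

Substitution gives 0/0.
Since tan(u)/u → 1 as u → 0, tan(4h)/(4h) → 1 and the limit is 4/(-7) = -4/7.

-4/7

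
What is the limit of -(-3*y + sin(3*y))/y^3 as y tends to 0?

Direct substitution gives 0/0.
Apply L'Hôpital: lim (3*cos(3*y) - 3)/(-3*y^2), still 0/0.
Apply L'Hôpital: lim (-9*sin(3*y))/(-6*y), still 0/0.
After 3 applications of L'Hôpital's rule the quotient is (-27*cos(3*y))/(-6); substituting y = 0 gives 9/2.

9/2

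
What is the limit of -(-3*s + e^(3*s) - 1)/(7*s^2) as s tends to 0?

Direct substitution gives 0/0.
Apply L'Hôpital: lim (3*e^(3*s) - 3)/(-14*s), still 0/0.
After 2 applications of L'Hôpital's rule the quotient is (9*e^(3*s))/(-14); substituting s = 0 gives -9/14.

-9/14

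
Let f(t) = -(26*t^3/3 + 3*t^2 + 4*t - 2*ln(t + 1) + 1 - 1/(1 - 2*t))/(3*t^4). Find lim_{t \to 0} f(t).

Substitution gives 0/0 (the numerator vanishes to order 4).
Expand each term to order t^4: the coefficient of t^4 in -2·ln(1 + t) is 1/2 and in −1/(1 - 2t) is -16.
Lower-order terms cancel with the polynomial part, so the numerator is (-31/2)·t^4 + o(t^4), and the limit is (-31/2)/(-3) = 31/6.

31/6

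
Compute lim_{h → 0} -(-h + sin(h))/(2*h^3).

Direct substitution gives 0/0.
Apply L'Hôpital: lim (cos(h) - 1)/(-6*h^2), still 0/0.
Apply L'Hôpital: lim (-sin(h))/(-12*h), still 0/0.
After 3 applications of L'Hôpital's rule the quotient is (-cos(h))/(-12); substituting h = 0 gives 1/12.

1/12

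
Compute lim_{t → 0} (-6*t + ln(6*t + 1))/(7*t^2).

-18/7

Direct substitution gives 0/0.
Apply L'Hôpital: lim (-6 + 6/(6*t + 1))/(14*t), still 0/0.
After 2 applications of L'Hôpital's rule the quotient is (-36/(6*t + 1)^2)/(14); substituting t = 0 gives -18/7.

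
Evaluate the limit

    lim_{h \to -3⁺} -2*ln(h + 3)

∞

As h → -3⁺, h + 3 → 0⁺ and ln(h + 3) → −∞.
Multiplying by -2 gives ∞.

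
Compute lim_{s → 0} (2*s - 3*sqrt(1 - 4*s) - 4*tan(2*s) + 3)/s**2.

Substitution gives 0/0 (the numerator vanishes to order 2).
Expand each term to order s^2: the coefficient of s^2 in -4·tan(2s) is 0 and in -3·√(1 - 4s) is 6.
Lower-order terms cancel with the polynomial part, so the numerator is (6)·s^2 + o(s^2), and the limit is (6)/(1) = 6.

6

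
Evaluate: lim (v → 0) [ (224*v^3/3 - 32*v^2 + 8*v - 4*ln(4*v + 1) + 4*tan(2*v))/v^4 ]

Substitution gives 0/0; apply L'Hôpital's rule 4 times.
After differentiating numerator and denominator 4 times the quotient is (1536*tan(2*v)^3/cos(2*v)^2 + 1024*tan(2*v)/cos(2*v)^2 + 6144/(4*v + 1)^4)/(24); at v = 0 this is 256.

256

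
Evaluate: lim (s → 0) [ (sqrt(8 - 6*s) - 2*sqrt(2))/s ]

A 0/0 form; rationalise with √(8 - 6s) + √8. This collapses the numerator to -6s, leaving -6/(√(8 - 6s) + √8) → -6/(2√8) = -3*√(2)/4.

-3*√(2)/4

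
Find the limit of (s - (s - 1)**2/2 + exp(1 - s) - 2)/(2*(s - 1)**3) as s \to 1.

Direct substitution gives 0/0.
Apply L'Hôpital: lim (-s - e^(1 - s) + 2)/(6*(s - 1)^2), still 0/0.
Apply L'Hôpital: lim (e^(1 - s) - 1)/(12*s - 12), still 0/0.
After 3 applications of L'Hôpital's rule the quotient is (-e^(1 - s))/(12); substituting s = 1 gives -1/12.

-1/12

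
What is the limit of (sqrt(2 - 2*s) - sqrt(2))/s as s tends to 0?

A 0/0 form; rationalise with √(2 - 2s) + √2. This collapses the numerator to -2s, leaving -2/(√(2 - 2s) + √2) → -2/(2√2) = -√(2)/2.

-√(2)/2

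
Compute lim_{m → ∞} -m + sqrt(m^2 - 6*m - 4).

An ∞ − ∞ form. Rationalising with the conjugate, the difference becomes (-6m - 4) / (√(m^2 - 6*m - 4) + m).
For large m the denominator behaves like 2·m, so the quotient tends to -6/2 = -3.

-3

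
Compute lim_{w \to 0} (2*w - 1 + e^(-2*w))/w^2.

2

Direct substitution gives 0/0.
Apply L'Hôpital: lim (2 - 2*e^(-2*w))/(2*w), still 0/0.
After 2 applications of L'Hôpital's rule the quotient is (4*e^(-2*w))/(2); substituting w = 0 gives 2.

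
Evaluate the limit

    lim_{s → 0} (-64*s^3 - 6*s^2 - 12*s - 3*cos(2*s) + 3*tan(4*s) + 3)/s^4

-2

Substitution gives 0/0; apply L'Hôpital's rule 4 times.
After differentiating numerator and denominator 4 times the quotient is (-48*cos(2*s) + 18432*tan(4*s)^5 + 30720*tan(4*s)^3 + 12288*tan(4*s))/(24); at s = 0 this is -2.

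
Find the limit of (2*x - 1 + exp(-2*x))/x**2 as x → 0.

Direct substitution gives 0/0.
Apply L'Hôpital: lim (2 - 2*e^(-2*x))/(2*x), still 0/0.
After 2 applications of L'Hôpital's rule the quotient is (4*e^(-2*x))/(2); substituting x = 0 gives 2.

2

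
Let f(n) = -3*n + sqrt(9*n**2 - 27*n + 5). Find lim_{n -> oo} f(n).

-9/2

This has the form ∞ − ∞. Multiply and divide by the conjugate √(9*n^2 - 27*n + 5) + 3n.
That gives (-27n + 5) / (√(9*n^2 - 27*n + 5) + 3n).
Divide numerator and denominator by n: the limit is -27/(2·3) = -9/2.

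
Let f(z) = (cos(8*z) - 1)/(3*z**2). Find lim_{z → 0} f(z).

Direct substitution gives 0/0.
Apply L'Hôpital: lim (-8*sin(8*z))/(6*z), still 0/0.
After 2 applications of L'Hôpital's rule the quotient is (-64*cos(8*z))/(6); substituting z = 0 gives -32/3.

-32/3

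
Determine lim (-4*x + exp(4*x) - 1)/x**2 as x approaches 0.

8

Direct substitution gives 0/0.
Apply L'Hôpital: lim (4*e^(4*x) - 4)/(2*x), still 0/0.
After 2 applications of L'Hôpital's rule the quotient is (16*e^(4*x))/(2); substituting x = 0 gives 8.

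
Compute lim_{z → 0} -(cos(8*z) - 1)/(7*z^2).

32/7

Direct substitution gives 0/0.
Apply L'Hôpital: lim (-8*sin(8*z))/(-14*z), still 0/0.
After 2 applications of L'Hôpital's rule the quotient is (-64*cos(8*z))/(-14); substituting z = 0 gives 32/7.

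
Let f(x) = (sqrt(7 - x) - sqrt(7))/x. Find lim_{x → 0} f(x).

A 0/0 form; rationalise with √(7 - x) + √7. This collapses the numerator to -x, leaving -1/(√(7 - x) + √7) → -1/(2√7) = -√(7)/14.

-√(7)/14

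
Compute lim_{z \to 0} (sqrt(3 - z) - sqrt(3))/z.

-√(3)/6

A 0/0 form; rationalise with √(3 - z) + √3. This collapses the numerator to -z, leaving -1/(√(3 - z) + √3) → -1/(2√3) = -√(3)/6.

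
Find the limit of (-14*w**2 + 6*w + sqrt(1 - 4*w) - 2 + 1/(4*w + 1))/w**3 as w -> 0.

Substitution gives 0/0; apply L'Hôpital's rule 3 times.
After differentiating numerator and denominator 3 times the quotient is (-384/(4*w + 1)^4 - 24/(1 - 4*w)^(5/2))/(6); at w = 0 this is -68.

-68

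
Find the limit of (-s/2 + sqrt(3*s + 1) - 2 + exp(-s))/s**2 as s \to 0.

Substitution gives 0/0; apply L'Hôpital's rule 2 times.
After differentiating numerator and denominator 2 times the quotient is (e^(-s) - 9/(4*(3*s + 1)^(3/2)))/(2); at s = 0 this is -5/8.

-5/8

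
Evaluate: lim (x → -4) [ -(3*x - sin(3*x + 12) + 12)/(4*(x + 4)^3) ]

-9/8

Direct substitution gives 0/0.
Apply L'Hôpital: lim (3 - 3*cos(3*x + 12))/(-12*(x + 4)^2), still 0/0.
Apply L'Hôpital: lim (9*sin(3*x + 12))/(-24*x - 96), still 0/0.
After 3 applications of L'Hôpital's rule the quotient is (27*cos(3*x + 12))/(-24); substituting x = -4 gives -9/8.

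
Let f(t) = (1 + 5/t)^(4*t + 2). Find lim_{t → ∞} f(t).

e^(20)

The base → 1 and the exponent → ∞: a 1^∞ form.
Take logarithms: (4t + 2)·ln(1 + 5/t). Since ln(1+u) ~ u for small u, this behaves like (4t)·(5/t) → 20.
So the limit is e^(20).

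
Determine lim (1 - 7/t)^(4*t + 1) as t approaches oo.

Let L be the limit and take ln: ln L = lim (4t + 1)·ln(1 - 7/t) = lim (4t + 1)·(-7/t + O(1/t²)) = -28.
Hence L = e^(-28).

e^(-28)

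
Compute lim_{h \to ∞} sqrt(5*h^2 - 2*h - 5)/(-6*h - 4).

-√(5)/6

For large |h|, √(5*h^2 - 2*h - 5) ≈ √5·|h| and the denominator ≈ -6h.
Since h → +∞, |h| = h, giving √5/(-6) = -√(5)/6.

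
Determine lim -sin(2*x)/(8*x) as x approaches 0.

-1/4

Substitution gives 0/0.
Write it as (2/(-8))·sin(2x)/(2x); since sin(u)/u → 1, the limit is -1/4.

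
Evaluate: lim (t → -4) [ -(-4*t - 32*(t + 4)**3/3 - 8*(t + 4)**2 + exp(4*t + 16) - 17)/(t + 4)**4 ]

Direct substitution gives 0/0.
Apply L'Hôpital: lim (-16*t - 32*(t + 4)^2 + 4*e^(4*t + 16) - 68)/(-4*(t + 4)^3), still 0/0.
Apply L'Hôpital: lim (-64*t + 16*e^(4*t + 16) - 272)/(-12*(t + 4)^2), still 0/0.
Apply L'Hôpital: lim (64*e^(4*t + 16) - 64)/(-24*t - 96), still 0/0.
After 4 applications of L'Hôpital's rule the quotient is (256*e^(4*t + 16))/(-24); substituting t = -4 gives -32/3.

-32/3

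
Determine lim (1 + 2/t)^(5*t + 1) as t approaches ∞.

Let L be the limit and take ln: ln L = lim (5t + 1)·ln(1 + 2/t) = lim (5t + 1)·(2/t + O(1/t²)) = 10.
Hence L = e^(10).

e^(10)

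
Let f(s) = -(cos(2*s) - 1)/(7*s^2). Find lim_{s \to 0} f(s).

Direct substitution gives 0/0.
Apply L'Hôpital: lim (-2*sin(2*s))/(-14*s), still 0/0.
After 2 applications of L'Hôpital's rule the quotient is (-4*cos(2*s))/(-14); substituting s = 0 gives 2/7.

2/7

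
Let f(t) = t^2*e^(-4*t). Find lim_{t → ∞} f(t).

Write as t^2/e^{4t}, an ∞/∞ form.
Exponential growth dominates any polynomial, so repeated L'Hôpital (or the standard result) gives 0.

0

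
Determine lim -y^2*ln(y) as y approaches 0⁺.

0

This is a 0·(−∞) form. Rewrite as -1·ln(y) / y^(−2) and apply L'Hôpital:
the derivative quotient is -1·(1/y) / (−2·y^(−3)) = (1/2)·y^2 → 0.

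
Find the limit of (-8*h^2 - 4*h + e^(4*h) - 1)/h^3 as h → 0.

32/3

Direct substitution gives 0/0.
Apply L'Hôpital: lim (-16*h + 4*e^(4*h) - 4)/(3*h^2), still 0/0.
Apply L'Hôpital: lim (16*e^(4*h) - 16)/(6*h), still 0/0.
After 3 applications of L'Hôpital's rule the quotient is (64*e^(4*h))/(6); substituting h = 0 gives 32/3.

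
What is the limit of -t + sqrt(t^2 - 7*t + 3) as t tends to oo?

An ∞ − ∞ form. Rationalising with the conjugate, the difference becomes (-7t + 3) / (√(t^2 - 7*t + 3) + t).
For large t the denominator behaves like 2·t, so the quotient tends to -7/2 = -7/2.

-7/2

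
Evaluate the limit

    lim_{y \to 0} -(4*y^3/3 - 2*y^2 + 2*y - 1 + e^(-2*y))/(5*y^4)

-2/15

Direct substitution gives 0/0.
Apply L'Hôpital: lim (4*y^2 - 4*y + 2 - 2*e^(-2*y))/(-20*y^3), still 0/0.
Apply L'Hôpital: lim (8*y - 4 + 4*e^(-2*y))/(-60*y^2), still 0/0.
Apply L'Hôpital: lim (8 - 8*e^(-2*y))/(-120*y), still 0/0.
After 4 applications of L'Hôpital's rule the quotient is (16*e^(-2*y))/(-120); substituting y = 0 gives -2/15.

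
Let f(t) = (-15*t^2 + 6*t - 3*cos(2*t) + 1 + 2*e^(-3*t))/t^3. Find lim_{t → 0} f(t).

-9

Substitution gives 0/0 (the numerator vanishes to order 3).
Expand each term to order t^3: the coefficient of t^3 in -3·cos(2t) is 0 and in 2·e^(-3t) is -9.
Lower-order terms cancel with the polynomial part, so the numerator is (-9)·t^3 + o(t^3), and the limit is (-9)/(1) = -9.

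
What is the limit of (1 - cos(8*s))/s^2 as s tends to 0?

Substitution gives 0/0.
Use (1 − cos u)/u² → 1/2 with u = 8s: the limit is 8²/(2·1) = 32.

32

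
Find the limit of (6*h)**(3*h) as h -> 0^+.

1

Base → 0⁺ and exponent → 0⁺: a 0^0 form.
Take logs: 3h·ln(6h). This is 0·(−∞); rewriting as ln(6h)/(1/(3h)) and applying L'Hôpital gives 0.
Hence the limit is e^0 = 1.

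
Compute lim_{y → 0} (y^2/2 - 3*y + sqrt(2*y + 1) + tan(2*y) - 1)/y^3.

Substitution gives 0/0; apply L'Hôpital's rule 3 times.
After differentiating numerator and denominator 3 times the quotient is (48*tan(2*y)^2/cos(2*y)^2 + 16/cos(2*y)^2 + 3/(2*y + 1)^(5/2))/(6); at y = 0 this is 19/6.

19/6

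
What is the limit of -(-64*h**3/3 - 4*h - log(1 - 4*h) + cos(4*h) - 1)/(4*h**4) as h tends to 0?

-56/3

Substitution gives 0/0; apply L'Hôpital's rule 4 times.
After differentiating numerator and denominator 4 times the quotient is (256*cos(4*h) + 1536/(4*h - 1)^4)/(-96); at h = 0 this is -56/3.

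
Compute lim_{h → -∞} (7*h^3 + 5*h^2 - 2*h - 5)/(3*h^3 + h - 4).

7/3

Numerator and denominator both have degree 3.
Dividing every term by h^3, all lower-order terms vanish and the limit is the ratio of leading coefficients, 7/(3) = 7/3.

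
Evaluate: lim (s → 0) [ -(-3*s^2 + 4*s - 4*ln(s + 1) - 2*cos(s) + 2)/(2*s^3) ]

2/3

Substitution gives 0/0 (the numerator vanishes to order 3).
Expand each term to order s^3: the coefficient of s^3 in -2·cos(s) is 0 and in -4·ln(1 + s) is -4/3.
Lower-order terms cancel with the polynomial part, so the numerator is (-4/3)·s^3 + o(s^3), and the limit is (-4/3)/(-2) = 2/3.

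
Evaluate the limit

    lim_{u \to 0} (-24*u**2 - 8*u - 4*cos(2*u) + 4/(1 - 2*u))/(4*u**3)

Substitution gives 0/0 (the numerator vanishes to order 3).
Expand each term to order u^3: the coefficient of u^3 in 4·1/(1 - 2u) is 32 and in -4·cos(2u) is 0.
Lower-order terms cancel with the polynomial part, so the numerator is (32)·u^3 + o(u^3), and the limit is (32)/(4) = 8.

8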